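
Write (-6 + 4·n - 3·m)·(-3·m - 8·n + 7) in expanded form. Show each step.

-3·m + 76·n - 42 + 12·m·n - 32·n^2 + 9·m^2

(-6 + 4·n - 3·m)·(-3·m - 8·n + 7)
= 18·m + 48·n - 42 - 12·m·n - 32·n^2 + 28·n + 9·m^2 + 24·m·n - 21·m    [distributive law]
= -3·m + 76·n - 42 + 12·m·n - 32·n^2 + 9·m^2    [combine like terms]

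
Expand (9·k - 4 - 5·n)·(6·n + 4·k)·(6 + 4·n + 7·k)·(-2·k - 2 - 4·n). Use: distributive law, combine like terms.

(9·k - 4 - 5·n)·(6·n + 4·k)·(6 + 4·n + 7·k)·(-2·k - 2 - 4·n)
= (54·k·n + 36·k² - 24·n - 16·k - 30·n² - 20·k·n)·(6 + 4·n + 7·k)·(-2·k - 2 - 4·n)    [distributive law]
= (34·k·n + 36·k² - 24·n - 16·k - 30·n²)·(6 + 4·n + 7·k)·(-2·k - 2 - 4·n)    [combine like terms]
= (204·k·n + 136·k·n² + 238·k²·n + 216·k² + 144·k²·n + 252·k³ - 144·n - 96·n² - 168·k·n - 96·k - 64·k·n - 112·k² - 180·n² - 120·n³ - 210·k·n²)·(-2·k - 2 - 4·n)    [distributive law]
= (-28·k·n - 74·k·n² + 382·k²·n + 104·k² + 252·k³ - 144·n - 276·n² - 96·k - 120·n³)·(-2·k - 2 - 4·n)    [combine like terms]
= 56·k²·n + 56·k·n + 112·k·n² + 148·k²·n² + 148·k·n² + 296·k·n³ - 764·k³·n - 764·k²·n - 1528·k²·n² - 208·k³ - 208·k² - 416·k²·n - 504·k⁴ - 504·k³ - 1008·k³·n + 288·k·n + 288·n + 576·n² + 552·k·n² + 552·n² + 1104·n³ + 192·k² + 192·k + 384·k·n + 240·k·n³ + 240·n³ + 480·n⁴    [distributive law]
= -1124·k²·n + 728·k·n + 812·k·n² - 1380·k²·n² + 536·k·n³ - 1772·k³·n - 712·k³ - 16·k² - 504·k⁴ + 288·n + 1128·n² + 1344·n³ + 192·k + 480·n⁴    [combine like terms]

-1124·k²·n + 728·k·n + 812·k·n² - 1380·k²·n² + 536·k·n³ - 1772·k³·n - 712·k³ - 16·k² - 504·k⁴ + 288·n + 1128·n² + 1344·n³ + 192·k + 480·n⁴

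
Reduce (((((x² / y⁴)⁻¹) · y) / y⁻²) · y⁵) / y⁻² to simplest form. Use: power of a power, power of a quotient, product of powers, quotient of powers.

(((((x² / y⁴)⁻¹) · y) / y⁻²) · y⁵) / y⁻²
= ((((((x²)⁻¹) / ((y⁴)⁻¹)) · y) / y⁻²) · y⁵) / y⁻²    [power of a quotient]
= ((((x⁻² / ((y⁴)⁻¹)) · y) / y⁻²) · y⁵) / y⁻²    [power of a power]
= ((((x⁻² / y⁻⁴) · y) / y⁻²) · y⁵) / y⁻²    [power of a power]
= x⁻²y¹⁴    [quotient of powers; product of powers]

x⁻²y¹⁴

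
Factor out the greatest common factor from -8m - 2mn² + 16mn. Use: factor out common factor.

2m(-4 - n² + 8n)

-8m - 2mn² + 16mn
= 2(-4m - mn² + 8mn)    [factor out 2]
= 2m(-4 - n² + 8n)    [factor out m]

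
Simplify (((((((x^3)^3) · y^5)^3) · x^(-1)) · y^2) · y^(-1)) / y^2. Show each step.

x^26y^14

(((((((x^3)^3) · y^5)^3) · x^(-1)) · y^2) · y^(-1)) / y^2
= (((((((x^3)^3)^3) · ((y^5)^3)) · x^(-1)) · y^2) · y^(-1)) / y^2    [power of a product]
= ((((((x^3)^9) · ((y^5)^3)) · x^(-1)) · y^2) · y^(-1)) / y^2    [power of a power]
= ((((x^27 · ((y^5)^3)) · x^(-1)) · y^2) · y^(-1)) / y^2    [power of a power]
= ((((x^27 · y^15) · x^(-1)) · y^2) · y^(-1)) / y^2    [power of a power]
= x^26y^14    [quotient of powers; product of powers]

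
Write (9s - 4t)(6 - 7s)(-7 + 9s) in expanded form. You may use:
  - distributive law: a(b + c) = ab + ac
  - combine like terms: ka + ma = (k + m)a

-378s + 927s^2 - 567s^3 + 168t - 412st + 252s^2t

(9s - 4t)(6 - 7s)(-7 + 9s)
= (54s - 63s^2 - 24t + 28st)(-7 + 9s)    [distributive law]
= -378s + 486s^2 + 441s^2 - 567s^3 + 168t - 216st - 196st + 252s^2t    [distributive law]
= -378s + 927s^2 - 567s^3 + 168t - 412st + 252s^2t    [combine like terms]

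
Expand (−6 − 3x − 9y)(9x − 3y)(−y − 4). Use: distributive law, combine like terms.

342xy + 216x − 126y^2 − 72y + 27x^2y + 108x^2 + 72xy^2 − 27y^3

(−6 − 3x − 9y)(9x − 3y)(−y − 4)
= (−54x + 18y − 27x^2 + 9xy − 81xy + 27y^2)(−y − 4)    [distributive law]
= (−54x + 18y − 27x^2 − 72xy + 27y^2)(−y − 4)    [combine like terms]
= 54xy + 216x − 18y^2 − 72y + 27x^2y + 108x^2 + 72xy^2 + 288xy − 27y^3 − 108y^2    [distributive law]
= 342xy + 216x − 126y^2 − 72y + 27x^2y + 108x^2 + 72xy^2 − 27y^3    [combine like terms]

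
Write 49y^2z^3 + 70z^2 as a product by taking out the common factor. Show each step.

49y^2z^3 + 70z^2
= 7(7y^2z^3 + 10z^2)    [factor out 7]
= 7z^2(7y^2z + 10)    [factor out z^2]

7z^2(7y^2z + 10)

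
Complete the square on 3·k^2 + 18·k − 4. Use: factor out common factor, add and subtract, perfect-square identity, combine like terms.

3·k^2 + 18·k − 4
= 3(k^2 + 6·k) − 4    [factor out 3 from the k-terms]
= 3(k^2 + 6·k + 9 − 9) − 4    [add and subtract 9 inside the bracket]
= 3(k + 3)^2 − 27 − 4    [perfect-square identity]
= 3(k + 3)^2 − 31    [combine constants]

3(k + 3)^2 − 31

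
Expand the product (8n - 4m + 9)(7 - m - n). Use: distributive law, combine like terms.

47n - 4mn - 8n² - 37m + 4m² + 63

(8n - 4m + 9)(7 - m - n)
= 56n - 8mn - 8n² - 28m + 4m² + 4mn + 63 - 9m - 9n    [distributive law]
= 47n - 4mn - 8n² - 37m + 4m² + 63    [combine like terms]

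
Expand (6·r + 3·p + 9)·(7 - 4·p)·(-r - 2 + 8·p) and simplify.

(6·r + 3·p + 9)·(7 - 4·p)·(-r - 2 + 8·p)
= (42·r - 24·p·r + 21·p - 12·p^2 + 63 - 36·p)·(-r - 2 + 8·p)    [distributive law]
= (42·r - 24·p·r - 15·p - 12·p^2 + 63)·(-r - 2 + 8·p)    [combine like terms]
= -42·r^2 - 84·r + 336·p·r + 24·p·r^2 + 48·p·r - 192·p^2·r + 15·p·r + 30·p - 120·p^2 + 12·p^2·r + 24·p^2 - 96·p^3 - 63·r - 126 + 504·p    [distributive law]
= -42·r^2 - 147·r + 399·p·r + 24·p·r^2 - 180·p^2·r + 534·p - 96·p^2 - 96·p^3 - 126    [combine like terms]

-42·r^2 - 147·r + 399·p·r + 24·p·r^2 - 180·p^2·r + 534·p - 96·p^2 - 96·p^3 - 126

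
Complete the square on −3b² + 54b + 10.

−3b² + 54b + 10
= −3(b² − 18b) + 10    [factor out -3 from the b-terms]
= −3(b² − 18b + 81 − 81) + 10    [add and subtract 81 inside the bracket]
= −3(b − 9)² + 243 + 10    [perfect-square identity]
= −3(b − 9)² + 253    [combine constants]

−3(b − 9)² + 253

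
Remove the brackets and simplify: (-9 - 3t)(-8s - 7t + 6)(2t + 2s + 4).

(-9 - 3t)(-8s - 7t + 6)(2t + 2s + 4)
= (72s + 63t - 54 + 24st + 21t^2 - 18t)(2t + 2s + 4)    [distributive law]
= (72s + 45t - 54 + 24st + 21t^2)(2t + 2s + 4)    [combine like terms]
= 144st + 144s^2 + 288s + 90t^2 + 90st + 180t - 108t - 108s - 216 + 48st^2 + 48s^2t + 96st + 42t^3 + 42st^2 + 84t^2    [distributive law]
= 330st + 144s^2 + 180s + 174t^2 + 72t - 216 + 90st^2 + 48s^2t + 42t^3    [combine like terms]

330st + 144s^2 + 180s + 174t^2 + 72t - 216 + 90st^2 + 48s^2t + 42t^3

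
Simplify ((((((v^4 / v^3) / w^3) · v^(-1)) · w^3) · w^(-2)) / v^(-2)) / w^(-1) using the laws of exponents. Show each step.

((((((v^4 / v^3) / w^3) · v^(-1)) · w^3) · w^(-2)) / v^(-2)) / w^(-1)
= (((((v / w^3) · v^(-1)) · w^3) · w^(-2)) / v^(-2)) / w^(-1)    [quotient of powers]
= v^2w^(-1)    [quotient of powers; product of powers]

v^2w^(-1)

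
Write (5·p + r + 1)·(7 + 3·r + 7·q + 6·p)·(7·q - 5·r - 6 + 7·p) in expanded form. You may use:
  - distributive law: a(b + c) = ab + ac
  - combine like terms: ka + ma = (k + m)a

(5·p + r + 1)·(7 + 3·r + 7·q + 6·p)·(7·q - 5·r - 6 + 7·p)
= (35·p + 15·p·r + 35·p·q + 30·p^2 + 7·r + 3·r^2 + 7·q·r + 6·p·r + 7 + 3·r + 7·q + 6·p)·(7·q - 5·r - 6 + 7·p)    [distributive law]
= (41·p + 21·p·r + 35·p·q + 30·p^2 + 10·r + 3·r^2 + 7·q·r + 7 + 7·q)·(7·q - 5·r - 6 + 7·p)    [combine like terms]
= 287·p·q - 205·p·r - 246·p + 287·p^2 + 147·p·q·r - 105·p·r^2 - 126·p·r + 147·p^2·r + 245·p·q^2 - 175·p·q·r - 210·p·q + 245·p^2·q + 210·p^2·q - 150·p^2·r - 180·p^2 + 210·p^3 + 70·q·r - 50·r^2 - 60·r + 70·p·r + 21·q·r^2 - 15·r^3 - 18·r^2 + 21·p·r^2 + 49·q^2·r - 35·q·r^2 - 42·q·r + 49·p·q·r + 49·q - 35·r - 42 + 49·p + 49·q^2 - 35·q·r - 42·q + 49·p·q    [distributive law]
= 126·p·q - 261·p·r - 197·p + 107·p^2 + 21·p·q·r - 84·p·r^2 - 3·p^2·r + 245·p·q^2 + 455·p^2·q + 210·p^3 - 7·q·r - 68·r^2 - 95·r - 14·q·r^2 - 15·r^3 + 49·q^2·r + 7·q - 42 + 49·q^2    [combine like terms]

126·p·q - 261·p·r - 197·p + 107·p^2 + 21·p·q·r - 84·p·r^2 - 3·p^2·r + 245·p·q^2 + 455·p^2·q + 210·p^3 - 7·q·r - 68·r^2 - 95·r - 14·q·r^2 - 15·r^3 + 49·q^2·r + 7·q - 42 + 49·q^2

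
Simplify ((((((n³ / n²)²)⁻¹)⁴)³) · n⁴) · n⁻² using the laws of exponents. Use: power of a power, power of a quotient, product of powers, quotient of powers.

((((((n³ / n²)²)⁻¹)⁴)³) · n⁴) · n⁻²
= (((((n³ / n²)²)⁻¹)¹²) · n⁴) · n⁻²    [power of a power]
= ((((n³ / n²)²)⁻¹²) · n⁴) · n⁻²    [power of a power]
= (((n³ / n²)⁻²⁴) · n⁴) · n⁻²    [power of a power]
= ((((n³)⁻²⁴) / ((n²)⁻²⁴)) · n⁴) · n⁻²    [power of a quotient]
= ((n⁻⁷² / ((n²)⁻²⁴)) · n⁴) · n⁻²    [power of a power]
= ((n⁻⁷² / n⁻⁴⁸) · n⁴) · n⁻²    [power of a power]
= (n⁻²⁴ · n⁴) · n⁻²    [quotient of powers]
= n⁻²⁰ · n⁻²    [product of powers]
= n⁻²²    [product of powers]

n⁻²²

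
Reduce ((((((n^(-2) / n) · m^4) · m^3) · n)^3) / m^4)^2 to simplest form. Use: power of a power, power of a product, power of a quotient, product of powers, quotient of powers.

((((((n^(-2) / n) · m^4) · m^3) · n)^3) / m^4)^2
= ((((((n^(-2) / n) · m^4) · m^3) · n)^3)^2) / ((m^4)^2)    [power of a quotient]
= (((((n^(-2) / n) · m^4) · m^3) · n)^6) / ((m^4)^2)    [power of a power]
= (((((n^(-2) / n) · m^4) · m^3)^6) · (n^6)) / ((m^4)^2)    [power of a product]
= (((((n^(-2) / n) · m^4)^6) · ((m^3)^6)) · (n^6)) / ((m^4)^2)    [power of a product]
= (((((n^(-2) / n)^6) · ((m^4)^6)) · ((m^3)^6)) · (n^6)) / ((m^4)^2)    [power of a product]
= ((((((n^(-2))^6) / (n^6)) · ((m^4)^6)) · ((m^3)^6)) · (n^6)) / ((m^4)^2)    [power of a quotient]
= ((((n^(-12) / (n^6)) · ((m^4)^6)) · ((m^3)^6)) · (n^6)) / ((m^4)^2)    [power of a power]
= (((n^(-18) · ((m^4)^6)) · ((m^3)^6)) · (n^6)) / ((m^4)^2)    [quotient of powers]
= (((n^(-18) · m^24) · ((m^3)^6)) · (n^6)) / ((m^4)^2)    [power of a power]
= (((n^(-18) · m^24) · m^18) · (n^6)) / ((m^4)^2)    [power of a power]
= (((n^(-18) · m^24) · m^18) · n^6) / m^8    [power of a power]
= m^34·n^(-12)    [quotient of powers; product of powers]

m^34·n^(-12)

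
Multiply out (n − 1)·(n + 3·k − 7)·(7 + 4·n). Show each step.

(n − 1)·(n + 3·k − 7)·(7 + 4·n)
= (n^2 + 3·k·n − 7·n − n − 3·k + 7)·(7 + 4·n)    [distributive law]
= (n^2 + 3·k·n − 8·n − 3·k + 7)·(7 + 4·n)    [combine like terms]
= 7·n^2 + 4·n^3 + 21·k·n + 12·k·n^2 − 56·n − 32·n^2 − 21·k − 12·k·n + 49 + 28·n    [distributive law]
= −25·n^2 + 4·n^3 + 9·k·n + 12·k·n^2 − 28·n − 21·k + 49    [combine like terms]

−25·n^2 + 4·n^3 + 9·k·n + 12·k·n^2 − 28·n − 21·k + 49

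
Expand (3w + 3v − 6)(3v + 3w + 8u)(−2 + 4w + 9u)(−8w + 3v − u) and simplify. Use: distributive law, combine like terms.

(3w + 3v − 6)(3v + 3w + 8u)(−2 + 4w + 9u)(−8w + 3v − u)
= (9vw + 9w^2 + 24uw + 9v^2 + 9vw + 24uv − 18v − 18w − 48u)(−2 + 4w + 9u)(−8w + 3v − u)    [distributive law]
= (18vw + 9w^2 + 24uw + 9v^2 + 24uv − 18v − 18w − 48u)(−2 + 4w + 9u)(−8w + 3v − u)    [combine like terms]
= (−36vw + 72vw^2 + 162uvw − 18w^2 + 36w^3 + 81uw^2 − 48uw + 96uw^2 + 216u^2w − 18v^2 + 36v^2w + 81uv^2 − 48uv + 96uvw + 216u^2v + 36v − 72vw − 162uv + 36w − 72w^2 − 162uw + 96u − 192uw − 432u^2)(−8w + 3v − u)    [distributive law]
= (−108vw + 72vw^2 + 258uvw − 90w^2 + 36w^3 + 177uw^2 − 402uw + 216u^2w − 18v^2 + 36v^2w + 81uv^2 − 210uv + 216u^2v + 36v + 36w + 96u − 432u^2)(−8w + 3v − u)    [combine like terms]
= 864vw^2 − 324v^2w + 108uvw − 576vw^3 + 216v^2w^2 − 72uvw^2 − 2064uvw^2 + 774uv^2w − 258u^2vw + 720w^3 − 270vw^2 + 90uw^2 − 288w^4 + 108vw^3 − 36uw^3 − 1416uw^3 + 531uvw^2 − 177u^2w^2 + 3216uw^2 − 1206uvw + 402u^2w − 1728u^2w^2 + 648u^2vw − 216u^3w + 144v^2w − 54v^3 + 18uv^2 − 288v^2w^2 + 108v^3w − 36uv^2w − 648uv^2w + 243uv^3 − 81u^2v^2 + 1680uvw − 630uv^2 + 210u^2v − 1728u^2vw + 648u^2v^2 − 216u^3v − 288vw + 108v^2 − 36uv − 288w^2 + 108vw − 36uw − 768uw + 288uv − 96u^2 + 3456u^2w − 1296u^2v + 432u^3    [distributive law]
= 594vw^2 − 180v^2w + 582uvw − 468vw^3 − 72v^2w^2 − 1605uvw^2 + 90uv^2w − 1338u^2vw + 720w^3 + 3306uw^2 − 288w^4 − 1452uw^3 − 1905u^2w^2 + 3858u^2w − 216u^3w − 54v^3 − 612uv^2 + 108v^3w + 243uv^3 + 567u^2v^2 − 1086u^2v − 216u^3v − 180vw + 108v^2 + 252uv − 288w^2 − 804uw − 96u^2 + 432u^3    [combine like terms]

594vw^2 − 180v^2w + 582uvw − 468vw^3 − 72v^2w^2 − 1605uvw^2 + 90uv^2w − 1338u^2vw + 720w^3 + 3306uw^2 − 288w^4 − 1452uw^3 − 1905u^2w^2 + 3858u^2w − 216u^3w − 54v^3 − 612uv^2 + 108v^3w + 243uv^3 + 567u^2v^2 − 1086u^2v − 216u^3v − 180vw + 108v^2 + 252uv − 288w^2 − 804uw − 96u^2 + 432u^3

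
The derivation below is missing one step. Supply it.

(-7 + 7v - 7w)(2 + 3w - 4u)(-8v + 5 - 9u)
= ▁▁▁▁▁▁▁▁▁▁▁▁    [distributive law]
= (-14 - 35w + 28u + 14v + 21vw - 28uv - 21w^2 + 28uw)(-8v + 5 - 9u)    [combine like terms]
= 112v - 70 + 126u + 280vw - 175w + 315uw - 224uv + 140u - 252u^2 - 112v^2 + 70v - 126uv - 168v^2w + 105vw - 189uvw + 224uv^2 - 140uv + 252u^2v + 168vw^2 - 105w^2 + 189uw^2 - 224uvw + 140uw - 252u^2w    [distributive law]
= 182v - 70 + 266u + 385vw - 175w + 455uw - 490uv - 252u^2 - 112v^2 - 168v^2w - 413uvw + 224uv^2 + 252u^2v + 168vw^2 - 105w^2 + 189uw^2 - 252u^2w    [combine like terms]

By distributive law:

(-14 - 21w + 28u + 14v + 21vw - 28uv - 14w - 21w^2 + 28uw)(-8v + 5 - 9u)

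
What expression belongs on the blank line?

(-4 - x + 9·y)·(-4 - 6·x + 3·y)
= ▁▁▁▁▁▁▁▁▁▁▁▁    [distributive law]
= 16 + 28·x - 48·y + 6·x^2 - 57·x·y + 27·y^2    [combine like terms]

By distributive law:

16 + 24·x - 12·y + 4·x + 6·x^2 - 3·x·y - 36·y - 54·x·y + 27·y^2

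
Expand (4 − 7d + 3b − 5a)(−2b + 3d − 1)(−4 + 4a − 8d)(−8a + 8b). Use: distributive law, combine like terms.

(4 − 7d + 3b − 5a)(−2b + 3d − 1)(−4 + 4a − 8d)(−8a + 8b)
= (−8b + 12d − 4 + 14bd − 21d² + 7d − 6b² + 9bd − 3b + 10ab − 15ad + 5a)(−4 + 4a − 8d)(−8a + 8b)    [distributive law]
= (−11b + 19d − 4 + 23bd − 21d² − 6b² + 10ab − 15ad + 5a)(−4 + 4a − 8d)(−8a + 8b)    [combine like terms]
= (44b − 44ab + 88bd − 76d + 76ad − 152d² + 16 − 16a + 32d − 92bd + 92abd − 184bd² + 84d² − 84ad² + 168d³ + 24b² − 24ab² + 48b²d − 40ab + 40a²b − 80abd + 60ad − 60a²d + 120ad² − 20a + 20a² − 40ad)(−8a + 8b)    [distributive law]
= (44b − 84ab − 4bd − 44d + 96ad − 68d² + 16 − 36a + 12abd − 184bd² + 36ad² + 168d³ + 24b² − 24ab² + 48b²d + 40a²b − 60a²d + 20a²)(−8a + 8b)    [combine like terms]
= −352ab + 352b² + 672a²b − 672ab² + 32abd − 32b²d + 352ad − 352bd − 768a²d + 768abd + 544ad² − 544bd² − 128a + 128b + 288a² − 288ab − 96a²bd + 96ab²d + 1472abd² − 1472b²d² − 288a²d² + 288abd² − 1344ad³ + 1344bd³ − 192ab² + 192b³ + 192a²b² − 192ab³ − 384ab²d + 384b³d − 320a³b + 320a²b² + 480a³d − 480a²bd − 160a³ + 160a²b    [distributive law]
= −640ab + 352b² + 832a²b − 864ab² + 800abd − 32b²d + 352ad − 352bd − 768a²d + 544ad² − 544bd² − 128a + 128b + 288a² − 576a²bd − 288ab²d + 1760abd² − 1472b²d² − 288a²d² − 1344ad³ + 1344bd³ + 192b³ + 512a²b² − 192ab³ + 384b³d − 320a³b + 480a³d − 160a³    [combine like terms]

−640ab + 352b² + 832a²b − 864ab² + 800abd − 32b²d + 352ad − 352bd − 768a²d + 544ad² − 544bd² − 128a + 128b + 288a² − 576a²bd − 288ab²d + 1760abd² − 1472b²d² − 288a²d² − 1344ad³ + 1344bd³ + 192b³ + 512a²b² − 192ab³ + 384b³d − 320a³b + 480a³d − 160a³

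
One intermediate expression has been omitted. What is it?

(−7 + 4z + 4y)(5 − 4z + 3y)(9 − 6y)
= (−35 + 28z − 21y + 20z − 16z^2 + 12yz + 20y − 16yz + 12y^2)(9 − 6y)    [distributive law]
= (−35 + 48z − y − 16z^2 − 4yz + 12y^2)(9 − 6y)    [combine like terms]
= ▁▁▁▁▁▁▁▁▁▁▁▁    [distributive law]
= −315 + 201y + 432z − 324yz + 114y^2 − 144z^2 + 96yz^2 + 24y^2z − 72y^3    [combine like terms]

By distributive law:

−315 + 210y + 432z − 288yz − 9y + 6y^2 − 144z^2 + 96yz^2 − 36yz + 24y^2z + 108y^2 − 72y^3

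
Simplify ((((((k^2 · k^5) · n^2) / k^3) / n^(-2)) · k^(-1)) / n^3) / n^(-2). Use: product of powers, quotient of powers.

k^3n^3

((((((k^2 · k^5) · n^2) / k^3) / n^(-2)) · k^(-1)) / n^3) / n^(-2)
= (((((k^7 · n^2) / k^3) / n^(-2)) · k^(-1)) / n^3) / n^(-2)    [product of powers]
= k^3n^3    [quotient of powers; product of powers]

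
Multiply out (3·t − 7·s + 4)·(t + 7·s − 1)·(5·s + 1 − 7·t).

(3·t − 7·s + 4)·(t + 7·s − 1)·(5·s + 1 − 7·t)
= (3·t^2 + 21·s·t − 3·t − 7·s·t − 49·s^2 + 7·s + 4·t + 28·s − 4)·(5·s + 1 − 7·t)    [distributive law]
= (3·t^2 + 14·s·t + t − 49·s^2 + 35·s − 4)·(5·s + 1 − 7·t)    [combine like terms]
= 15·s·t^2 + 3·t^2 − 21·t^3 + 70·s^2·t + 14·s·t − 98·s·t^2 + 5·s·t + t − 7·t^2 − 245·s^3 − 49·s^2 + 343·s^2·t + 175·s^2 + 35·s − 245·s·t − 20·s − 4 + 28·t    [distributive law]
= −83·s·t^2 − 4·t^2 − 21·t^3 + 413·s^2·t − 226·s·t + 29·t − 245·s^3 + 126·s^2 + 15·s − 4    [combine like terms]

−83·s·t^2 − 4·t^2 − 21·t^3 + 413·s^2·t − 226·s·t + 29·t − 245·s^3 + 126·s^2 + 15·s − 4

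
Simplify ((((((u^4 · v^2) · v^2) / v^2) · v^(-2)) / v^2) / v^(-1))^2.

((((((u^4 · v^2) · v^2) / v^2) · v^(-2)) / v^2) / v^(-1))^2
= ((((((u^4 · v^2) · v^2) / v^2) · v^(-2)) / v^2)^2) / ((v^(-1))^2)    [power of a quotient]
= ((((((u^4 · v^2) · v^2) / v^2) · v^(-2))^2) / ((v^2)^2)) / ((v^(-1))^2)    [power of a quotient]
= ((((((u^4 · v^2) · v^2) / v^2)^2) · ((v^(-2))^2)) / ((v^2)^2)) / ((v^(-1))^2)    [power of a product]
= ((((((u^4 · v^2) · v^2)^2) / ((v^2)^2)) · ((v^(-2))^2)) / ((v^2)^2)) / ((v^(-1))^2)    [power of a quotient]
= ((((((u^4 · v^2)^2) · ((v^2)^2)) / ((v^2)^2)) · ((v^(-2))^2)) / ((v^2)^2)) / ((v^(-1))^2)    [power of a product]
= (((((((u^4)^2) · ((v^2)^2)) · ((v^2)^2)) / ((v^2)^2)) · ((v^(-2))^2)) / ((v^2)^2)) / ((v^(-1))^2)    [power of a product]
= (((((u^8 · ((v^2)^2)) · ((v^2)^2)) / ((v^2)^2)) · ((v^(-2))^2)) / ((v^2)^2)) / ((v^(-1))^2)    [power of a power]
= (((((u^8 · v^4) · ((v^2)^2)) / ((v^2)^2)) · ((v^(-2))^2)) / ((v^2)^2)) / ((v^(-1))^2)    [power of a power]
= (((((u^8 · v^4) · v^4) / ((v^2)^2)) · ((v^(-2))^2)) / ((v^2)^2)) / ((v^(-1))^2)    [power of a power]
= (((((u^8 · v^4) · v^4) / v^4) · ((v^(-2))^2)) / ((v^2)^2)) / ((v^(-1))^2)    [power of a power]
= (((((u^8 · v^4) · v^4) / v^4) · v^(-4)) / ((v^2)^2)) / ((v^(-1))^2)    [power of a power]
= (((((u^8 · v^4) · v^4) / v^4) · v^(-4)) / v^4) / ((v^(-1))^2)    [power of a power]
= (((((u^8 · v^4) · v^4) / v^4) · v^(-4)) / v^4) / v^(-2)    [power of a power]
= u^8v^(-2)    [quotient of powers; product of powers]

u^8v^(-2)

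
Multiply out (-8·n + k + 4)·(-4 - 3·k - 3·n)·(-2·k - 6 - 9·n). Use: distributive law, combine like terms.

(-8·n + k + 4)·(-4 - 3·k - 3·n)·(-2·k - 6 - 9·n)
= (32·n + 24·k·n + 24·n² - 4·k - 3·k² - 3·k·n - 16 - 12·k - 12·n)·(-2·k - 6 - 9·n)    [distributive law]
= (20·n + 21·k·n + 24·n² - 16·k - 3·k² - 16)·(-2·k - 6 - 9·n)    [combine like terms]
= -40·k·n - 120·n - 180·n² - 42·k²·n - 126·k·n - 189·k·n² - 48·k·n² - 144·n² - 216·n³ + 32·k² + 96·k + 144·k·n + 6·k³ + 18·k² + 27·k²·n + 32·k + 96 + 144·n    [distributive law]
= -22·k·n + 24·n - 324·n² - 15·k²·n - 237·k·n² - 216·n³ + 50·k² + 128·k + 6·k³ + 96    [combine like terms]

-22·k·n + 24·n - 324·n² - 15·k²·n - 237·k·n² - 216·n³ + 50·k² + 128·k + 6·k³ + 96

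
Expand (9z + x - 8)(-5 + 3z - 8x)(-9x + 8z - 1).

1162xz - 579z^2 + 389z - 795xz^2 + 216z^3 + 557x^2z - 523x^2 - 419x + 72x^3 - 40

(9z + x - 8)(-5 + 3z - 8x)(-9x + 8z - 1)
= (-45z + 27z^2 - 72xz - 5x + 3xz - 8x^2 + 40 - 24z + 64x)(-9x + 8z - 1)    [distributive law]
= (-69z + 27z^2 - 69xz + 59x - 8x^2 + 40)(-9x + 8z - 1)    [combine like terms]
= 621xz - 552z^2 + 69z - 243xz^2 + 216z^3 - 27z^2 + 621x^2z - 552xz^2 + 69xz - 531x^2 + 472xz - 59x + 72x^3 - 64x^2z + 8x^2 - 360x + 320z - 40    [distributive law]
= 1162xz - 579z^2 + 389z - 795xz^2 + 216z^3 + 557x^2z - 523x^2 - 419x + 72x^3 - 40    [combine like terms]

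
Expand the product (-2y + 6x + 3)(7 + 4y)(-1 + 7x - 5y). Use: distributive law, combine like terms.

(-2y + 6x + 3)(7 + 4y)(-1 + 7x - 5y)
= (-14y - 8y² + 42x + 24xy + 21 + 12y)(-1 + 7x - 5y)    [distributive law]
= (-2y - 8y² + 42x + 24xy + 21)(-1 + 7x - 5y)    [combine like terms]
= 2y - 14xy + 10y² + 8y² - 56xy² + 40y³ - 42x + 294x² - 210xy - 24xy + 168x²y - 120xy² - 21 + 147x - 105y    [distributive law]
= -103y - 248xy + 18y² - 176xy² + 40y³ + 105x + 294x² + 168x²y - 21    [combine like terms]

-103y - 248xy + 18y² - 176xy² + 40y³ + 105x + 294x² + 168x²y - 21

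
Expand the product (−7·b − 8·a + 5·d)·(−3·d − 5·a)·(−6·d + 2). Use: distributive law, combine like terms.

−126·b·d² + 42·b·d − 210·a·b·d + 70·a·b + 6·a·d² − 2·a·d − 240·a²·d + 80·a² + 90·d³ − 30·d²

(−7·b − 8·a + 5·d)·(−3·d − 5·a)·(−6·d + 2)
= (21·b·d + 35·a·b + 24·a·d + 40·a² − 15·d² − 25·a·d)·(−6·d + 2)    [distributive law]
= (21·b·d + 35·a·b − a·d + 40·a² − 15·d²)·(−6·d + 2)    [combine like terms]
= −126·b·d² + 42·b·d − 210·a·b·d + 70·a·b + 6·a·d² − 2·a·d − 240·a²·d + 80·a² + 90·d³ − 30·d²    [distributive law]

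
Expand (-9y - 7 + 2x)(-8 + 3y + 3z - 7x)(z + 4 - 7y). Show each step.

(-9y - 7 + 2x)(-8 + 3y + 3z - 7x)(z + 4 - 7y)
= (72y - 27y^2 - 27yz + 63xy + 56 - 21y - 21z + 49x - 16x + 6xy + 6xz - 14x^2)(z + 4 - 7y)    [distributive law]
= (51y - 27y^2 - 27yz + 69xy + 56 - 21z + 33x + 6xz - 14x^2)(z + 4 - 7y)    [combine like terms]
= 51yz + 204y - 357y^2 - 27y^2z - 108y^2 + 189y^3 - 27yz^2 - 108yz + 189y^2z + 69xyz + 276xy - 483xy^2 + 56z + 224 - 392y - 21z^2 - 84z + 147yz + 33xz + 132x - 231xy + 6xz^2 + 24xz - 42xyz - 14x^2z - 56x^2 + 98x^2y    [distributive law]
= 90yz - 188y - 465y^2 + 162y^2z + 189y^3 - 27yz^2 + 27xyz + 45xy - 483xy^2 - 28z + 224 - 21z^2 + 57xz + 132x + 6xz^2 - 14x^2z - 56x^2 + 98x^2y    [combine like terms]

90yz - 188y - 465y^2 + 162y^2z + 189y^3 - 27yz^2 + 27xyz + 45xy - 483xy^2 - 28z + 224 - 21z^2 + 57xz + 132x + 6xz^2 - 14x^2z - 56x^2 + 98x^2y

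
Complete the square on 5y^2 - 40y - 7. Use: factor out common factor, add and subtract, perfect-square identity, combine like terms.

5(y - 4)^2 - 87

5y^2 - 40y - 7
= 5(y^2 - 8y) - 7    [factor out 5 from the y-terms]
= 5(y^2 - 8y + 16 - 16) - 7    [add and subtract 16 inside the bracket]
= 5(y - 4)^2 - 80 - 7    [perfect-square identity]
= 5(y - 4)^2 - 87    [combine constants]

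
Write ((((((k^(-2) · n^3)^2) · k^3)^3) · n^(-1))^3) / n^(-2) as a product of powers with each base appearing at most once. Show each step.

k^(-9)n^53

((((((k^(-2) · n^3)^2) · k^3)^3) · n^(-1))^3) / n^(-2)
= ((((((k^(-2) · n^3)^2) · k^3)^3)^3) · ((n^(-1))^3)) / n^(-2)    [power of a product]
= (((((k^(-2) · n^3)^2) · k^3)^9) · ((n^(-1))^3)) / n^(-2)    [power of a power]
= (((((k^(-2) · n^3)^2)^9) · ((k^3)^9)) · ((n^(-1))^3)) / n^(-2)    [power of a product]
= ((((k^(-2) · n^3)^18) · ((k^3)^9)) · ((n^(-1))^3)) / n^(-2)    [power of a power]
= (((((k^(-2))^18) · ((n^3)^18)) · ((k^3)^9)) · ((n^(-1))^3)) / n^(-2)    [power of a product]
= (((k^(-36) · ((n^3)^18)) · ((k^3)^9)) · ((n^(-1))^3)) / n^(-2)    [power of a power]
= (((k^(-36) · n^54) · ((k^3)^9)) · ((n^(-1))^3)) / n^(-2)    [power of a power]
= (((k^(-36) · n^54) · k^27) · ((n^(-1))^3)) / n^(-2)    [power of a power]
= (((k^(-36) · n^54) · k^27) · n^(-3)) / n^(-2)    [power of a power]
= k^(-9)n^53    [quotient of powers; product of powers]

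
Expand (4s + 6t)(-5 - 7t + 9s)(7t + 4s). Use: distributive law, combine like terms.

-260st - 80s² + 14st² + 356s²t + 144s³ - 210t² - 294t³

(4s + 6t)(-5 - 7t + 9s)(7t + 4s)
= (-20s - 28st + 36s² - 30t - 42t² + 54st)(7t + 4s)    [distributive law]
= (-20s + 26st + 36s² - 30t - 42t²)(7t + 4s)    [combine like terms]
= -140st - 80s² + 182st² + 104s²t + 252s²t + 144s³ - 210t² - 120st - 294t³ - 168st²    [distributive law]
= -260st - 80s² + 14st² + 356s²t + 144s³ - 210t² - 294t³    [combine like terms]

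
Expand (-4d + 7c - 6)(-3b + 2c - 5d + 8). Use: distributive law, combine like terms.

(-4d + 7c - 6)(-3b + 2c - 5d + 8)
= 12bd - 8cd + 20d² - 32d - 21bc + 14c² - 35cd + 56c + 18b - 12c + 30d - 48    [distributive law]
= 12bd - 43cd + 20d² - 2d - 21bc + 14c² + 44c + 18b - 48    [combine like terms]

12bd - 43cd + 20d² - 2d - 21bc + 14c² + 44c + 18b - 48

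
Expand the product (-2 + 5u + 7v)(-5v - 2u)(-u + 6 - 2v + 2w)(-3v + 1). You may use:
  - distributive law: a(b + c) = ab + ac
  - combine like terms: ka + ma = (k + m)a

(-2 + 5u + 7v)(-5v - 2u)(-u + 6 - 2v + 2w)(-3v + 1)
= (10v + 4u - 25uv - 10u^2 - 35v^2 - 14uv)(-u + 6 - 2v + 2w)(-3v + 1)    [distributive law]
= (10v + 4u - 39uv - 10u^2 - 35v^2)(-u + 6 - 2v + 2w)(-3v + 1)    [combine like terms]
= (-10uv + 60v - 20v^2 + 20vw - 4u^2 + 24u - 8uv + 8uw + 39u^2v - 234uv + 78uv^2 - 78uvw + 10u^3 - 60u^2 + 20u^2v - 20u^2w + 35uv^2 - 210v^2 + 70v^3 - 70v^2w)(-3v + 1)    [distributive law]
= (-252uv + 60v - 230v^2 + 20vw - 64u^2 + 24u + 8uw + 59u^2v + 113uv^2 - 78uvw + 10u^3 - 20u^2w + 70v^3 - 70v^2w)(-3v + 1)    [combine like terms]
= 756uv^2 - 252uv - 180v^2 + 60v + 690v^3 - 230v^2 - 60v^2w + 20vw + 192u^2v - 64u^2 - 72uv + 24u - 24uvw + 8uw - 177u^2v^2 + 59u^2v - 339uv^3 + 113uv^2 + 234uv^2w - 78uvw - 30u^3v + 10u^3 + 60u^2vw - 20u^2w - 210v^4 + 70v^3 + 210v^3w - 70v^2w    [distributive law]
= 869uv^2 - 324uv - 410v^2 + 60v + 760v^3 - 130v^2w + 20vw + 251u^2v - 64u^2 + 24u - 102uvw + 8uw - 177u^2v^2 - 339uv^3 + 234uv^2w - 30u^3v + 10u^3 + 60u^2vw - 20u^2w - 210v^4 + 210v^3w    [combine like terms]

869uv^2 - 324uv - 410v^2 + 60v + 760v^3 - 130v^2w + 20vw + 251u^2v - 64u^2 + 24u - 102uvw + 8uw - 177u^2v^2 - 339uv^3 + 234uv^2w - 30u^3v + 10u^3 + 60u^2vw - 20u^2w - 210v^4 + 210v^3w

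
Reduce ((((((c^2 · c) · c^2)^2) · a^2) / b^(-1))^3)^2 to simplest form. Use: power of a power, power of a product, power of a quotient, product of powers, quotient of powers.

((((((c^2 · c) · c^2)^2) · a^2) / b^(-1))^3)^2
= (((((c^2 · c) · c^2)^2) · a^2) / b^(-1))^6    [power of a power]
= (((((c^2 · c) · c^2)^2) · a^2)^6) / ((b^(-1))^6)    [power of a quotient]
= (((((c^2 · c) · c^2)^2)^6) · ((a^2)^6)) / ((b^(-1))^6)    [power of a product]
= ((((c^2 · c) · c^2)^12) · ((a^2)^6)) / ((b^(-1))^6)    [power of a power]
= ((((c^2 · c)^12) · ((c^2)^12)) · ((a^2)^6)) / ((b^(-1))^6)    [power of a product]
= (((((c^2)^12) · (c^12)) · ((c^2)^12)) · ((a^2)^6)) / ((b^(-1))^6)    [power of a product]
= (((c^24 · (c^12)) · ((c^2)^12)) · ((a^2)^6)) / ((b^(-1))^6)    [power of a power]
= ((c^36 · ((c^2)^12)) · ((a^2)^6)) / ((b^(-1))^6)    [product of powers]
= ((c^36 · c^24) · ((a^2)^6)) / ((b^(-1))^6)    [power of a power]
= (c^60 · ((a^2)^6)) / ((b^(-1))^6)    [product of powers]
= (c^60 · a^12) / ((b^(-1))^6)    [power of a power]
= (c^60 · a^12) / b^(-6)    [power of a power]
= a^12b^6c^60    [quotient of powers]

a^12b^6c^60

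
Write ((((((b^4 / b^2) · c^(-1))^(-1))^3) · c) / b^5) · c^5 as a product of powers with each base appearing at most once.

((((((b^4 / b^2) · c^(-1))^(-1))^3) · c) / b^5) · c^5
= (((((b^4 / b^2) · c^(-1))^(-3)) · c) / b^5) · c^5    [power of a power]
= (((((b^4 / b^2)^(-3)) · ((c^(-1))^(-3))) · c) / b^5) · c^5    [power of a product]
= ((((((b^4)^(-3)) / ((b^2)^(-3))) · ((c^(-1))^(-3))) · c) / b^5) · c^5    [power of a quotient]
= ((((b^(-12) / ((b^2)^(-3))) · ((c^(-1))^(-3))) · c) / b^5) · c^5    [power of a power]
= ((((b^(-12) / b^(-6)) · ((c^(-1))^(-3))) · c) / b^5) · c^5    [power of a power]
= (((b^(-6) · ((c^(-1))^(-3))) · c) / b^5) · c^5    [quotient of powers]
= (((b^(-6) · c^3) · c) / b^5) · c^5    [power of a power]
= b^(-11)c^9    [quotient of powers; product of powers]

b^(-11)c^9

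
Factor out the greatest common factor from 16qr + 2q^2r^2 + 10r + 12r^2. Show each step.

2r(8q + q^2r + 5 + 6r)

16qr + 2q^2r^2 + 10r + 12r^2
= 2(8qr + q^2r^2 + 5r + 6r^2)    [factor out 2]
= 2r(8q + q^2r + 5 + 6r)    [factor out r]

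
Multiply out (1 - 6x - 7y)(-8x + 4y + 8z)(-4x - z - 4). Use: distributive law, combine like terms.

-160x^2 + 168xz + 32x - 144xy + 220yz - 16y - 8z^2 - 32z - 192x^3 + 144x^2z - 128x^2y + 192xyz + 48xz^2 + 112xy^2 + 28y^2z + 112y^2 + 56yz^2

(1 - 6x - 7y)(-8x + 4y + 8z)(-4x - z - 4)
= (-8x + 4y + 8z + 48x^2 - 24xy - 48xz + 56xy - 28y^2 - 56yz)(-4x - z - 4)    [distributive law]
= (-8x + 4y + 8z + 48x^2 + 32xy - 48xz - 28y^2 - 56yz)(-4x - z - 4)    [combine like terms]
= 32x^2 + 8xz + 32x - 16xy - 4yz - 16y - 32xz - 8z^2 - 32z - 192x^3 - 48x^2z - 192x^2 - 128x^2y - 32xyz - 128xy + 192x^2z + 48xz^2 + 192xz + 112xy^2 + 28y^2z + 112y^2 + 224xyz + 56yz^2 + 224yz    [distributive law]
= -160x^2 + 168xz + 32x - 144xy + 220yz - 16y - 8z^2 - 32z - 192x^3 + 144x^2z - 128x^2y + 192xyz + 48xz^2 + 112xy^2 + 28y^2z + 112y^2 + 56yz^2    [combine like terms]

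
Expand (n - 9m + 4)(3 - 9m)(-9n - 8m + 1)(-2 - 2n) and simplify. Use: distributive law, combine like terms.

(n - 9m + 4)(3 - 9m)(-9n - 8m + 1)(-2 - 2n)
= (3n - 9mn - 27m + 81m^2 + 12 - 36m)(-9n - 8m + 1)(-2 - 2n)    [distributive law]
= (3n - 9mn - 63m + 81m^2 + 12)(-9n - 8m + 1)(-2 - 2n)    [combine like terms]
= (-27n^2 - 24mn + 3n + 81mn^2 + 72m^2n - 9mn + 567mn + 504m^2 - 63m - 729m^2n - 648m^3 + 81m^2 - 108n - 96m + 12)(-2 - 2n)    [distributive law]
= (-27n^2 + 534mn - 105n + 81mn^2 - 657m^2n + 585m^2 - 159m - 648m^3 + 12)(-2 - 2n)    [combine like terms]
= 54n^2 + 54n^3 - 1068mn - 1068mn^2 + 210n + 210n^2 - 162mn^2 - 162mn^3 + 1314m^2n + 1314m^2n^2 - 1170m^2 - 1170m^2n + 318m + 318mn + 1296m^3 + 1296m^3n - 24 - 24n    [distributive law]
= 264n^2 + 54n^3 - 750mn - 1230mn^2 + 186n - 162mn^3 + 144m^2n + 1314m^2n^2 - 1170m^2 + 318m + 1296m^3 + 1296m^3n - 24    [combine like terms]

264n^2 + 54n^3 - 750mn - 1230mn^2 + 186n - 162mn^3 + 144m^2n + 1314m^2n^2 - 1170m^2 + 318m + 1296m^3 + 1296m^3n - 24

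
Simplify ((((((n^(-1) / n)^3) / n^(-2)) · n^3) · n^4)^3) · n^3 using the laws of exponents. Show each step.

((((((n^(-1) / n)^3) / n^(-2)) · n^3) · n^4)^3) · n^3
= ((((((n^(-1) / n)^3) / n^(-2)) · n^3)^3) · ((n^4)^3)) · n^3    [power of a product]
= ((((((n^(-1) / n)^3) / n^(-2))^3) · ((n^3)^3)) · ((n^4)^3)) · n^3    [power of a product]
= ((((((n^(-1) / n)^3)^3) / ((n^(-2))^3)) · ((n^3)^3)) · ((n^4)^3)) · n^3    [power of a quotient]
= (((((n^(-1) / n)^9) / ((n^(-2))^3)) · ((n^3)^3)) · ((n^4)^3)) · n^3    [power of a power]
= ((((((n^(-1))^9) / (n^9)) / ((n^(-2))^3)) · ((n^3)^3)) · ((n^4)^3)) · n^3    [power of a quotient]
= ((((n^(-9) / (n^9)) / ((n^(-2))^3)) · ((n^3)^3)) · ((n^4)^3)) · n^3    [power of a power]
= (((n^(-18) / ((n^(-2))^3)) · ((n^3)^3)) · ((n^4)^3)) · n^3    [quotient of powers]
= (((n^(-18) / n^(-6)) · ((n^3)^3)) · ((n^4)^3)) · n^3    [power of a power]
= ((n^(-12) · ((n^3)^3)) · ((n^4)^3)) · n^3    [quotient of powers]
= ((n^(-12) · n^9) · ((n^4)^3)) · n^3    [power of a power]
= (n^(-3) · ((n^4)^3)) · n^3    [product of powers]
= (n^(-3) · n^12) · n^3    [power of a power]
= n^9 · n^3    [product of powers]
= n^12    [product of powers]

n^12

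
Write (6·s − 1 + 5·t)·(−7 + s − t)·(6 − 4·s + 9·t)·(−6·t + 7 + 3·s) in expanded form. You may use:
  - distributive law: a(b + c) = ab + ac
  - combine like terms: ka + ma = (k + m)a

(6·s − 1 + 5·t)·(−7 + s − t)·(6 − 4·s + 9·t)·(−6·t + 7 + 3·s)
= (−42·s + 6·s² − 6·s·t + 7 − s + t − 35·t + 5·s·t − 5·t²)·(6 − 4·s + 9·t)·(−6·t + 7 + 3·s)    [distributive law]
= (−43·s + 6·s² − s·t + 7 − 34·t − 5·t²)·(6 − 4·s + 9·t)·(−6·t + 7 + 3·s)    [combine like terms]
= (−258·s + 172·s² − 387·s·t + 36·s² − 24·s³ + 54·s²·t − 6·s·t + 4·s²·t − 9·s·t² + 42 − 28·s + 63·t − 204·t + 136·s·t − 306·t² − 30·t² + 20·s·t² − 45·t³)·(−6·t + 7 + 3·s)    [distributive law]
= (−286·s + 208·s² − 257·s·t − 24·s³ + 58·s²·t + 11·s·t² + 42 − 141·t − 336·t² − 45·t³)·(−6·t + 7 + 3·s)    [combine like terms]
= 1716·s·t − 2002·s − 858·s² − 1248·s²·t + 1456·s² + 624·s³ + 1542·s·t² − 1799·s·t − 771·s²·t + 144·s³·t − 168·s³ − 72·s⁴ − 348·s²·t² + 406·s²·t + 174·s³·t − 66·s·t³ + 77·s·t² + 33·s²·t² − 252·t + 294 + 126·s + 846·t² − 987·t − 423·s·t + 2016·t³ − 2352·t² − 1008·s·t² + 270·t⁴ − 315·t³ − 135·s·t³    [distributive law]
= −506·s·t − 1876·s + 598·s² − 1613·s²·t + 456·s³ + 611·s·t² + 318·s³·t − 72·s⁴ − 315·s²·t² − 201·s·t³ − 1239·t + 294 − 1506·t² + 1701·t³ + 270·t⁴    [combine like terms]

−506·s·t − 1876·s + 598·s² − 1613·s²·t + 456·s³ + 611·s·t² + 318·s³·t − 72·s⁴ − 315·s²·t² − 201·s·t³ − 1239·t + 294 − 1506·t² + 1701·t³ + 270·t⁴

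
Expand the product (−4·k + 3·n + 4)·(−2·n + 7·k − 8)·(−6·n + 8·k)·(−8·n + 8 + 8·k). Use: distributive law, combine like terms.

(−4·k + 3·n + 4)·(−2·n + 7·k − 8)·(−6·n + 8·k)·(−8·n + 8 + 8·k)
= (8·k·n − 28·k^2 + 32·k − 6·n^2 + 21·k·n − 24·n − 8·n + 28·k − 32)·(−6·n + 8·k)·(−8·n + 8 + 8·k)    [distributive law]
= (29·k·n − 28·k^2 + 60·k − 6·n^2 − 32·n − 32)·(−6·n + 8·k)·(−8·n + 8 + 8·k)    [combine like terms]
= (−174·k·n^2 + 232·k^2·n + 168·k^2·n − 224·k^3 − 360·k·n + 480·k^2 + 36·n^3 − 48·k·n^2 + 192·n^2 − 256·k·n + 192·n − 256·k)·(−8·n + 8 + 8·k)    [distributive law]
= (−222·k·n^2 + 400·k^2·n − 224·k^3 − 616·k·n + 480·k^2 + 36·n^3 + 192·n^2 + 192·n − 256·k)·(−8·n + 8 + 8·k)    [combine like terms]
= 1776·k·n^3 − 1776·k·n^2 − 1776·k^2·n^2 − 3200·k^2·n^2 + 3200·k^2·n + 3200·k^3·n + 1792·k^3·n − 1792·k^3 − 1792·k^4 + 4928·k·n^2 − 4928·k·n − 4928·k^2·n − 3840·k^2·n + 3840·k^2 + 3840·k^3 − 288·n^4 + 288·n^3 + 288·k·n^3 − 1536·n^3 + 1536·n^2 + 1536·k·n^2 − 1536·n^2 + 1536·n + 1536·k·n + 2048·k·n − 2048·k − 2048·k^2    [distributive law]
= 2064·k·n^3 + 4688·k·n^2 − 4976·k^2·n^2 − 5568·k^2·n + 4992·k^3·n + 2048·k^3 − 1792·k^4 − 1344·k·n + 1792·k^2 − 288·n^4 − 1248·n^3 + 1536·n − 2048·k    [combine like terms]

2064·k·n^3 + 4688·k·n^2 − 4976·k^2·n^2 − 5568·k^2·n + 4992·k^3·n + 2048·k^3 − 1792·k^4 − 1344·k·n + 1792·k^2 − 288·n^4 − 1248·n^3 + 1536·n − 2048·k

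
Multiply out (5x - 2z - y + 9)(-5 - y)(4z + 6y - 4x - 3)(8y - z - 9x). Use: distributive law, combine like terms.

(5x - 2z - y + 9)(-5 - y)(4z + 6y - 4x - 3)(8y - z - 9x)
= (-25x - 5xy + 10z + 2yz + 5y + y^2 - 45 - 9y)(4z + 6y - 4x - 3)(8y - z - 9x)    [distributive law]
= (-25x - 5xy + 10z + 2yz - 4y + y^2 - 45)(4z + 6y - 4x - 3)(8y - z - 9x)    [combine like terms]
= (-100xz - 150xy + 100x^2 + 75x - 20xyz - 30xy^2 + 20x^2y + 15xy + 40z^2 + 60yz - 40xz - 30z + 8yz^2 + 12y^2z - 8xyz - 6yz - 16yz - 24y^2 + 16xy + 12y + 4y^2z + 6y^3 - 4xy^2 - 3y^2 - 180z - 270y + 180x + 135)(8y - z - 9x)    [distributive law]
= (-140xz - 119xy + 100x^2 + 255x - 28xyz - 34xy^2 + 20x^2y + 40z^2 + 38yz - 210z + 8yz^2 + 16y^2z - 27y^2 - 258y + 6y^3 + 135)(8y - z - 9x)    [combine like terms]
= -1120xyz + 140xz^2 + 1260x^2z - 952xy^2 + 119xyz + 1071x^2y + 800x^2y - 100x^2z - 900x^3 + 2040xy - 255xz - 2295x^2 - 224xy^2z + 28xyz^2 + 252x^2yz - 272xy^3 + 34xy^2z + 306x^2y^2 + 160x^2y^2 - 20x^2yz - 180x^3y + 320yz^2 - 40z^3 - 360xz^2 + 304y^2z - 38yz^2 - 342xyz - 1680yz + 210z^2 + 1890xz + 64y^2z^2 - 8yz^3 - 72xyz^2 + 128y^3z - 16y^2z^2 - 144xy^2z - 216y^3 + 27y^2z + 243xy^2 - 2064y^2 + 258yz + 2322xy + 48y^4 - 6y^3z - 54xy^3 + 1080y - 135z - 1215x    [distributive law]
= -1343xyz - 220xz^2 + 1160x^2z - 709xy^2 + 1871x^2y - 900x^3 + 4362xy + 1635xz - 2295x^2 - 334xy^2z - 44xyz^2 + 232x^2yz - 326xy^3 + 466x^2y^2 - 180x^3y + 282yz^2 - 40z^3 + 331y^2z - 1422yz + 210z^2 + 48y^2z^2 - 8yz^3 + 122y^3z - 216y^3 - 2064y^2 + 48y^4 + 1080y - 135z - 1215x    [combine like terms]

-1343xyz - 220xz^2 + 1160x^2z - 709xy^2 + 1871x^2y - 900x^3 + 4362xy + 1635xz - 2295x^2 - 334xy^2z - 44xyz^2 + 232x^2yz - 326xy^3 + 466x^2y^2 - 180x^3y + 282yz^2 - 40z^3 + 331y^2z - 1422yz + 210z^2 + 48y^2z^2 - 8yz^3 + 122y^3z - 216y^3 - 2064y^2 + 48y^4 + 1080y - 135z - 1215x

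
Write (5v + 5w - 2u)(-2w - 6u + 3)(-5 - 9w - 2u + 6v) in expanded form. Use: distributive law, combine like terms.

5vw + 30vw^2 + 134uvw - 60v^2w + 84uv + 132u^2v - 180uv^2 - 75v + 90v^2 - 85w^2 + 90w^3 + 254uw^2 + 154uw - 56u^2w - 75w - 48u^2 - 24u^3 + 30u

(5v + 5w - 2u)(-2w - 6u + 3)(-5 - 9w - 2u + 6v)
= (-10vw - 30uv + 15v - 10w^2 - 30uw + 15w + 4uw + 12u^2 - 6u)(-5 - 9w - 2u + 6v)    [distributive law]
= (-10vw - 30uv + 15v - 10w^2 - 26uw + 15w + 12u^2 - 6u)(-5 - 9w - 2u + 6v)    [combine like terms]
= 50vw + 90vw^2 + 20uvw - 60v^2w + 150uv + 270uvw + 60u^2v - 180uv^2 - 75v - 135vw - 30uv + 90v^2 + 50w^2 + 90w^3 + 20uw^2 - 60vw^2 + 130uw + 234uw^2 + 52u^2w - 156uvw - 75w - 135w^2 - 30uw + 90vw - 60u^2 - 108u^2w - 24u^3 + 72u^2v + 30u + 54uw + 12u^2 - 36uv    [distributive law]
= 5vw + 30vw^2 + 134uvw - 60v^2w + 84uv + 132u^2v - 180uv^2 - 75v + 90v^2 - 85w^2 + 90w^3 + 254uw^2 + 154uw - 56u^2w - 75w - 48u^2 - 24u^3 + 30u    [combine like terms]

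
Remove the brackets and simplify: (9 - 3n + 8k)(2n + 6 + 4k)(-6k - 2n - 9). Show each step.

-1080k - 108n - 486 - 792k^2 - 204kn + 28kn^2 + 12n^3 + 54n^2 - 88k^2n - 192k^3

(9 - 3n + 8k)(2n + 6 + 4k)(-6k - 2n - 9)
= (18n + 54 + 36k - 6n^2 - 18n - 12kn + 16kn + 48k + 32k^2)(-6k - 2n - 9)    [distributive law]
= (54 + 84k - 6n^2 + 4kn + 32k^2)(-6k - 2n - 9)    [combine like terms]
= -324k - 108n - 486 - 504k^2 - 168kn - 756k + 36kn^2 + 12n^3 + 54n^2 - 24k^2n - 8kn^2 - 36kn - 192k^3 - 64k^2n - 288k^2    [distributive law]
= -1080k - 108n - 486 - 792k^2 - 204kn + 28kn^2 + 12n^3 + 54n^2 - 88k^2n - 192k^3    [combine like terms]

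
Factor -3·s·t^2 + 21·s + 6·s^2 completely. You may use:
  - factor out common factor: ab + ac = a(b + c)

-3·s·t^2 + 21·s + 6·s^2
= 3(-s·t^2 + 7·s + 2·s^2)    [factor out 3]
= 3·s(-t^2 + 7 + 2·s)    [factor out s]

3·s(-t^2 + 7 + 2·s)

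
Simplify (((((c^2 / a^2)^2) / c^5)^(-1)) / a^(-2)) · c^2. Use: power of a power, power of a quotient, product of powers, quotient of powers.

(((((c^2 / a^2)^2) / c^5)^(-1)) / a^(-2)) · c^2
= (((((c^2 / a^2)^2)^(-1)) / ((c^5)^(-1))) / a^(-2)) · c^2    [power of a quotient]
= ((((c^2 / a^2)^(-2)) / ((c^5)^(-1))) / a^(-2)) · c^2    [power of a power]
= (((((c^2)^(-2)) / ((a^2)^(-2))) / ((c^5)^(-1))) / a^(-2)) · c^2    [power of a quotient]
= (((c^(-4) / ((a^2)^(-2))) / ((c^5)^(-1))) / a^(-2)) · c^2    [power of a power]
= (((c^(-4) / a^(-4)) / ((c^5)^(-1))) / a^(-2)) · c^2    [power of a power]
= (((c^(-4) / a^(-4)) / c^(-5)) / a^(-2)) · c^2    [power of a power]
= a^6c^3    [quotient of powers; product of powers]

a^6c^3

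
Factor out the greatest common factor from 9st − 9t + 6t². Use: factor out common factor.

9st − 9t + 6t²
= 3(3st − 3t + 2t²)    [factor out 3]
= 3t(3s − 3 + 2t)    [factor out t]

3t(3s − 3 + 2t)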